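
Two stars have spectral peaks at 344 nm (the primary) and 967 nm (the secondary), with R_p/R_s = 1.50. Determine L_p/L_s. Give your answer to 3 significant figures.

140

Wien's law gives T ∝ 1/λ_max, so T_p/T_s = λ_s/λ_p = 967/344 = 2.811.
Then L ∝ R²T⁴ gives L_p/L_s = (1.50)² × (2.811)⁴ = 2.250 × 62.44 = 140.5.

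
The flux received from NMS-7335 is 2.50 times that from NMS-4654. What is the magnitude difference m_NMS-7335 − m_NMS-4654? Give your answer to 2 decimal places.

m_NMS-7335 − m_NMS-4654 = −2.5 log₁₀(F_NMS-7335/F_NMS-4654) = −2.5 log₁₀(2.50) = −2.5 × (0.398) = -0.995.

-0.99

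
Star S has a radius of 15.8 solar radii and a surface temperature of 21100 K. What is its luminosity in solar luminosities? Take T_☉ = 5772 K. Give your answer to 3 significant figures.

4.46×10^4 solar luminosities

L/L_☉ = (R/R_☉)² (T/T_☉)⁴ = (15.8)² × (21100/5772)⁴
       = 249.6 × (3.656)⁴ = 249.6 × 178.6 = 4.458×10^4.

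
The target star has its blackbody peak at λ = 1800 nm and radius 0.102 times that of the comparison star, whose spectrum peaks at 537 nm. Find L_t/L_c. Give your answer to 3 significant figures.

Wien's law gives T ∝ 1/λ_max, so T_t/T_c = λ_c/λ_t = 537/1800 = 0.2983.
Then L ∝ R²T⁴ gives L_t/L_c = (0.102)² × (0.2983)⁴ = 0.01040 × 0.007921 = 8.242×10^-5.

8.24×10^-5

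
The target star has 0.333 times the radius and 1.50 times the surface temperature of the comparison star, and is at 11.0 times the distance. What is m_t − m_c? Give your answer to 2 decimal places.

5.83

L_t/L_c = (0.333)²(1.50)⁴ = 0.5614.
F_t/F_c = (L_t/L_c)/(d_t/d_c)² = 0.5614/121.0 = 0.004639.
m_t − m_c = −2.5 log₁₀(0.004639) = 5.83.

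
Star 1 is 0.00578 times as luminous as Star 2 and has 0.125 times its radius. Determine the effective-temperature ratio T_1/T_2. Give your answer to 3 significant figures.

0.780

L ∝ R²T⁴ gives T ∝ (L/R²)^(1/4), so
T_1/T_2 = (0.00578 / 0.125²)^(1/4) = (0.3699)^(1/4) = 0.7799.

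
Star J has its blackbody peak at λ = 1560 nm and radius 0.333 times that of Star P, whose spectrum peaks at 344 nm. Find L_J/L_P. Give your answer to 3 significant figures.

Wien's law gives T ∝ 1/λ_max, so T_J/T_P = λ_P/λ_J = 344/1560 = 0.2205.
Then L ∝ R²T⁴ gives L_J/L_P = (0.333)² × (0.2205)⁴ = 0.1109 × 0.002364 = 2.622×10^-4.

2.62×10^-4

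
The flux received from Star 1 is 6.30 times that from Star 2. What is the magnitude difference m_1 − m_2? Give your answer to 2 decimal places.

m_1 − m_2 = −2.5 log₁₀(F_1/F_2) = −2.5 log₁₀(6.30) = −2.5 × (0.799) = -1.998.

-2.00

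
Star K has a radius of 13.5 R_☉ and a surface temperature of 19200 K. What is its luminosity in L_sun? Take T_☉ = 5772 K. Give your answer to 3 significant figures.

2.23×10^4 L_sun

L/L_☉ = (R/R_☉)² (T/T_☉)⁴ = (13.5)² × (19200/5772)⁴
       = 182.2 × (3.326)⁴ = 182.2 × 122.4 = 2.231×10^4.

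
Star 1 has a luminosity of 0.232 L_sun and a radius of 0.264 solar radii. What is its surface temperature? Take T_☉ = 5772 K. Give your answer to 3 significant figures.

T/T_☉ = (L/L_☉)^(1/4) / (R/R_☉)^(1/2)
T = 5772 × (0.232)^(1/4) / √(0.264) = 5772 × 0.6940 / 0.5138 = 7796 K.

7.80×10^3 K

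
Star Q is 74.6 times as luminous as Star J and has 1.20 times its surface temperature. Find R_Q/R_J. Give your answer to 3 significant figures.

L ∝ R²T⁴ gives R ∝ √L / T², so
R_Q/R_J = √(74.6) / (1.20)² = 8.637 / 1.440 = 5.998.

6.00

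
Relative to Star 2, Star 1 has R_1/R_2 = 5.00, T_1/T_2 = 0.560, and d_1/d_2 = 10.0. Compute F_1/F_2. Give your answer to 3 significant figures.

0.0246

L_1/L_2 = (R_1/R_2)²(T_1/T_2)⁴ = (5.00)² × (0.560)⁴ = 2.459.
F_1/F_2 = (L_1/L_2)/(d_1/d_2)² = 2.459 / (10.0)² = 0.02459.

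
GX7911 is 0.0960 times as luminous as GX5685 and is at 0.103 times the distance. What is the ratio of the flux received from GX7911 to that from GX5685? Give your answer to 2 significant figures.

9.0

F = L/(4πd²), so F_GX7911/F_GX5685 = (L_GX7911/L_GX5685) / (d_GX7911/d_GX5685)²
= 0.0960 / (0.103)² = 0.0960 / 0.01061 = 9.049.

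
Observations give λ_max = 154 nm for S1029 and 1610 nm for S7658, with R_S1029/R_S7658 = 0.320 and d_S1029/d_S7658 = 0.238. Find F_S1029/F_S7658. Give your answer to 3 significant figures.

2.16×10^4

Wien's law: T_S1029/T_S7658 = λ_S7658/λ_S1029 = 1610/154 = 10.45.
L_S1029/L_S7658 = (R_S1029/R_S7658)²(T_S1029/T_S7658)⁴ = (0.320)²(10.45)⁴ = 1223.
F_S1029/F_S7658 = (L_S1029/L_S7658)/(d_S1029/d_S7658)² = 1223/(0.238)² = 2.160×10^4.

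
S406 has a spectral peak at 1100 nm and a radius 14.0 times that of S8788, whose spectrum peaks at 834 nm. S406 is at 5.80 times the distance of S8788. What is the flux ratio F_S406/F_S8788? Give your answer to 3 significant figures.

Wien's law: T_S406/T_S8788 = λ_S8788/λ_S406 = 834/1100 = 0.7582.
L_S406/L_S8788 = (R_S406/R_S8788)²(T_S406/T_S8788)⁴ = (14.0)²(0.7582)⁴ = 64.77.
F_S406/F_S8788 = (L_S406/L_S8788)/(d_S406/d_S8788)² = 64.77/(5.80)² = 1.925.

1.93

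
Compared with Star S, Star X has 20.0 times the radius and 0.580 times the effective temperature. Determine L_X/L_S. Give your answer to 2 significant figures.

45

From the Stefan–Boltzmann law, L ∝ R²T⁴, so
L_X/L_S = (R_X/R_S)² (T_X/T_S)⁴ = (20.0)² × (0.580)⁴ = 400.0 × 0.1132 = 45.27.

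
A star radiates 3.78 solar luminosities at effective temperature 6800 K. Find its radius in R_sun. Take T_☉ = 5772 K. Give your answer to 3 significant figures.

R/R_☉ = √(L/L_☉) / (T/T_☉)² = √(3.78) / (1.178)²
       = 1.944 / 1.388 = 1.401.

1.40 R_sun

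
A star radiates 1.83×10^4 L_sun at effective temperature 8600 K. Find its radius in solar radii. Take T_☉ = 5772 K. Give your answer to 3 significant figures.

60.9 solar radii

R/R_☉ = √(L/L_☉) / (T/T_☉)² = √(1.83×10^4) / (1.490)²
       = 135.3 / 2.220 = 60.94.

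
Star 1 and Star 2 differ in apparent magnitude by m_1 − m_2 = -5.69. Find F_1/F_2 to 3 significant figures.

189

F_1/F_2 = 10^(−(m_1 − m_2)/2.5) = 10^(5.69/2.5) = 10^2.276 = 188.8.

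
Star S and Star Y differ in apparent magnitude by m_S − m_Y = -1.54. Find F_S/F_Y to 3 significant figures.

F_S/F_Y = 10^(−(m_S − m_Y)/2.5) = 10^(1.54/2.5) = 10^0.616 = 4.130.

4.13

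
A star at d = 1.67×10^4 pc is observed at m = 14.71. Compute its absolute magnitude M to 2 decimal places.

-1.40

M = m − 5 log₁₀(d/10 pc) = 14.71 − 5 log₁₀(1.67×10^4/10)
  = 14.71 − 5 × 3.223 = 14.71 − 16.11 = -1.40.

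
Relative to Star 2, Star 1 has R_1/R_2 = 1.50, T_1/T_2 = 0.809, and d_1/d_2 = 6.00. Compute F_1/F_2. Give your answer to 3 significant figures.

0.0268

L_1/L_2 = (R_1/R_2)²(T_1/T_2)⁴ = (1.50)² × (0.809)⁴ = 0.9638.
F_1/F_2 = (L_1/L_2)/(d_1/d_2)² = 0.9638 / (6.00)² = 0.02677.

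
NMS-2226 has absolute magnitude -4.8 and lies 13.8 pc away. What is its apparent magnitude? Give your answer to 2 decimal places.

m = M + 5 log₁₀(d/10 pc) = -4.8 + 5 log₁₀(13.8/10)
  = -4.8 + 5 × 0.140 = -4.8 + 0.70 = -4.10.

-4.10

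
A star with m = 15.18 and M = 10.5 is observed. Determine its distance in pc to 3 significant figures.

m − M = 5 log₁₀(d/10 pc)
15.18 − (10.5) = 4.68 = 5 log₁₀(d/10)
d = 10 × 10^(4.68/5) = 10 × 10^0.936 = 86.30 pc.

86.3 pc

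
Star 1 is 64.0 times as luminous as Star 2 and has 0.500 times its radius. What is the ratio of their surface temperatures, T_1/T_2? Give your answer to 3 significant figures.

L ∝ R²T⁴ gives T ∝ (L/R²)^(1/4), so
T_1/T_2 = (64.0 / 0.500²)^(1/4) = (256.0)^(1/4) = 4.000.

4.00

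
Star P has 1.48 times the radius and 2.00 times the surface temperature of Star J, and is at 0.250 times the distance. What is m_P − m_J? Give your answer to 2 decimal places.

-6.87

L_P/L_J = (1.48)²(2.00)⁴ = 35.05.
F_P/F_J = (L_P/L_J)/(d_P/d_J)² = 35.05/0.06250 = 560.7.
m_P − m_J = −2.5 log₁₀(560.7) = -6.87.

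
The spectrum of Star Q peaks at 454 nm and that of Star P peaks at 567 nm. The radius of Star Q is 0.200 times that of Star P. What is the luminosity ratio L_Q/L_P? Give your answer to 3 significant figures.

0.0973

Wien's law gives T ∝ 1/λ_max, so T_Q/T_P = λ_P/λ_Q = 567/454 = 1.249.
Then L ∝ R²T⁴ gives L_Q/L_P = (0.200)² × (1.249)⁴ = 0.04000 × 2.433 = 0.09731.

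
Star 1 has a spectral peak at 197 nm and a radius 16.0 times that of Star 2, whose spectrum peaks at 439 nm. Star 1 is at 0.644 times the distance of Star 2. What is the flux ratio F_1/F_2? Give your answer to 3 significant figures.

Wien's law: T_1/T_2 = λ_2/λ_1 = 439/197 = 2.228.
L_1/L_2 = (R_1/R_2)²(T_1/T_2)⁴ = (16.0)²(2.228)⁴ = 6313.
F_1/F_2 = (L_1/L_2)/(d_1/d_2)² = 6313/(0.644)² = 1.522×10^4.

1.52×10^4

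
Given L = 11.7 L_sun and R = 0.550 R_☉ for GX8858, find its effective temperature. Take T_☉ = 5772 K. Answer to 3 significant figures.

1.44×10^4 K

T/T_☉ = (L/L_☉)^(1/4) / (R/R_☉)^(1/2)
T = 5772 × (11.7)^(1/4) / √(0.550) = 5772 × 1.849 / 0.7416 = 1.439×10^4 K.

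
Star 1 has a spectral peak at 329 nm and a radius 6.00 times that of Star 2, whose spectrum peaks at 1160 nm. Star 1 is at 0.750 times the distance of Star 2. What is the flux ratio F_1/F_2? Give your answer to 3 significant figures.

9.89×10^3

Wien's law: T_1/T_2 = λ_2/λ_1 = 1160/329 = 3.526.
L_1/L_2 = (R_1/R_2)²(T_1/T_2)⁴ = (6.00)²(3.526)⁴ = 5564.
F_1/F_2 = (L_1/L_2)/(d_1/d_2)² = 5564/(0.750)² = 9891.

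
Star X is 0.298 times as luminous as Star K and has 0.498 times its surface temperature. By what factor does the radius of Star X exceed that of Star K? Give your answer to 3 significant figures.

L ∝ R²T⁴ gives R ∝ √L / T², so
R_X/R_K = √(0.298) / (0.498)² = 0.5459 / 0.2480 = 2.201.

2.20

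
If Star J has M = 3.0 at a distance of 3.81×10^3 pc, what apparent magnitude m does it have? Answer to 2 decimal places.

15.90

m = M + 5 log₁₀(d/10 pc) = 3.0 + 5 log₁₀(3.81×10^3/10)
  = 3.0 + 5 × 2.581 = 3.0 + 12.90 = 15.90.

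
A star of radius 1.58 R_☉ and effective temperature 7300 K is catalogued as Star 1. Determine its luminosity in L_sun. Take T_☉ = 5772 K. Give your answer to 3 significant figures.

L/L_☉ = (R/R_☉)² (T/T_☉)⁴ = (1.58)² × (7300/5772)⁴
       = 2.496 × (1.265)⁴ = 2.496 × 2.559 = 6.387.

6.39 L_sun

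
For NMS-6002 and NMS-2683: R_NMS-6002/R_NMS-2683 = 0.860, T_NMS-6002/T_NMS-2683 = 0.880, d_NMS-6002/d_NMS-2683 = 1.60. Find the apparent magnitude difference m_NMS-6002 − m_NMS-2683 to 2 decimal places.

L_NMS-6002/L_NMS-2683 = (0.860)²(0.880)⁴ = 0.4435.
F_NMS-6002/F_NMS-2683 = (L_NMS-6002/L_NMS-2683)/(d_NMS-6002/d_NMS-2683)² = 0.4435/2.560 = 0.1733.
m_NMS-6002 − m_NMS-2683 = −2.5 log₁₀(0.1733) = 1.90.

1.90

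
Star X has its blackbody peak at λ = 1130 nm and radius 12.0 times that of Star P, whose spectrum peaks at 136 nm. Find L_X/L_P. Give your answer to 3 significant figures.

0.0302

Wien's law gives T ∝ 1/λ_max, so T_X/T_P = λ_P/λ_X = 136/1130 = 0.1204.
Then L ∝ R²T⁴ gives L_X/L_P = (12.0)² × (0.1204)⁴ = 144.0 × 2.098×10^-4 = 0.03021.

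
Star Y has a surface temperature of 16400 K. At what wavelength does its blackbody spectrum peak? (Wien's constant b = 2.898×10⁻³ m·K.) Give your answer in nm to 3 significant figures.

177 nm

λ_max = b/T = 2.898×10⁻³ / 16400 = 1.77×10^-7 m = 176.7 nm.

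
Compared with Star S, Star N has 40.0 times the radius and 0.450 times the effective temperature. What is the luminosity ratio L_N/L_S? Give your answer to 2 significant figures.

From the Stefan–Boltzmann law, L ∝ R²T⁴, so
L_N/L_S = (R_N/R_S)² (T_N/T_S)⁴ = (40.0)² × (0.450)⁴ = 1600 × 0.04101 = 65.61.

66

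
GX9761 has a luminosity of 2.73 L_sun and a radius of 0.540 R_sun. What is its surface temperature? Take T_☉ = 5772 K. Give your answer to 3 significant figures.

1.01×10^4 K

T/T_☉ = (L/L_☉)^(1/4) / (R/R_☉)^(1/2)
T = 5772 × (2.73)^(1/4) / √(0.540) = 5772 × 1.285 / 0.7348 = 1.010×10^4 K.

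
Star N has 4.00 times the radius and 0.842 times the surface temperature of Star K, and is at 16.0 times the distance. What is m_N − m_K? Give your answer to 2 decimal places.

L_N/L_K = (4.00)²(0.842)⁴ = 8.042.
F_N/F_K = (L_N/L_K)/(d_N/d_K)² = 8.042/256.0 = 0.03141.
m_N − m_K = −2.5 log₁₀(0.03141) = 3.76.

3.76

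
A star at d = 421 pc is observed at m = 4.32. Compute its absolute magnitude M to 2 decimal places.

M = m − 5 log₁₀(d/10 pc) = 4.32 − 5 log₁₀(421/10)
  = 4.32 − 5 × 1.624 = 4.32 − 8.12 = -3.80.

-3.80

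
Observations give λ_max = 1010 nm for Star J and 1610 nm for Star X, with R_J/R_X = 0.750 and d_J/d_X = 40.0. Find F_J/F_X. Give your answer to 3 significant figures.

0.00227

Wien's law: T_J/T_X = λ_X/λ_J = 1610/1010 = 1.594.
L_J/L_X = (R_J/R_X)²(T_J/T_X)⁴ = (0.750)²(1.594)⁴ = 3.632.
F_J/F_X = (L_J/L_X)/(d_J/d_X)² = 3.632/(40.0)² = 0.002270.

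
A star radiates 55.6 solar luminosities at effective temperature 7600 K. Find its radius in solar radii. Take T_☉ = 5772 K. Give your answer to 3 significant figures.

4.30 solar radii

R/R_☉ = √(L/L_☉) / (T/T_☉)² = √(55.6) / (1.317)²
       = 7.457 / 1.734 = 4.301.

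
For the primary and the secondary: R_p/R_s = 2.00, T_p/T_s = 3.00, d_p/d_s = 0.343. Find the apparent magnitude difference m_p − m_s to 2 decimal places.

L_p/L_s = (2.00)²(3.00)⁴ = 324.0.
F_p/F_s = (L_p/L_s)/(d_p/d_s)² = 324.0/0.1176 = 2754.
m_p − m_s = −2.5 log₁₀(2754) = -8.60.

-8.60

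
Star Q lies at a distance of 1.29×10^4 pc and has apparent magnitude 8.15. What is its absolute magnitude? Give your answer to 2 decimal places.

M = m − 5 log₁₀(d/10 pc) = 8.15 − 5 log₁₀(1.29×10^4/10)
  = 8.15 − 5 × 3.111 = 8.15 − 15.55 = -7.40.

-7.40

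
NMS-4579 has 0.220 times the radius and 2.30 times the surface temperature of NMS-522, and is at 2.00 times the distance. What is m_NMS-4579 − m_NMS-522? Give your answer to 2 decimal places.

1.18

L_NMS-4579/L_NMS-522 = (0.220)²(2.30)⁴ = 1.354.
F_NMS-4579/F_NMS-522 = (L_NMS-4579/L_NMS-522)/(d_NMS-4579/d_NMS-522)² = 1.354/4.000 = 0.3386.
m_NMS-4579 − m_NMS-522 = −2.5 log₁₀(0.3386) = 1.18.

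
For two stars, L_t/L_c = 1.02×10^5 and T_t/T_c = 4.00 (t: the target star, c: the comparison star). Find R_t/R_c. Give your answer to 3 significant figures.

20.0

L ∝ R²T⁴ gives R ∝ √L / T², so
R_t/R_c = √(1.02×10^5) / (4.00)² = 319.4 / 16.00 = 19.96.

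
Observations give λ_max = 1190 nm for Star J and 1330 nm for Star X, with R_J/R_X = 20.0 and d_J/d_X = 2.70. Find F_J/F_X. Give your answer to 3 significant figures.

85.6

Wien's law: T_J/T_X = λ_X/λ_J = 1330/1190 = 1.118.
L_J/L_X = (R_J/R_X)²(T_J/T_X)⁴ = (20.0)²(1.118)⁴ = 624.1.
F_J/F_X = (L_J/L_X)/(d_J/d_X)² = 624.1/(2.70)² = 85.62.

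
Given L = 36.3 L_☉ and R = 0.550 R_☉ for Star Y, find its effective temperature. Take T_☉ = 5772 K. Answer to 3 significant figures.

1.91×10^4 K

T/T_☉ = (L/L_☉)^(1/4) / (R/R_☉)^(1/2)
T = 5772 × (36.3)^(1/4) / √(0.550) = 5772 × 2.455 / 0.7416 = 1.910×10^4 K.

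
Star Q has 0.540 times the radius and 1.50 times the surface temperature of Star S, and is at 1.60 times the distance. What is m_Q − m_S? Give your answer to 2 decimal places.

0.60

L_Q/L_S = (0.540)²(1.50)⁴ = 1.476.
F_Q/F_S = (L_Q/L_S)/(d_Q/d_S)² = 1.476/2.560 = 0.5767.
m_Q − m_S = −2.5 log₁₀(0.5767) = 0.60.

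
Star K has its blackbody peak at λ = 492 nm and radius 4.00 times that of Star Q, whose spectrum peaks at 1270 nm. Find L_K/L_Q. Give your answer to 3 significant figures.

710

Wien's law gives T ∝ 1/λ_max, so T_K/T_Q = λ_Q/λ_K = 1270/492 = 2.581.
Then L ∝ R²T⁴ gives L_K/L_Q = (4.00)² × (2.581)⁴ = 16.00 × 44.40 = 710.4.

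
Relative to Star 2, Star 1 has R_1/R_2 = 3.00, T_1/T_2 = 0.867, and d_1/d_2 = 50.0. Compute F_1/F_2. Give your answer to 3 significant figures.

0.00203

L_1/L_2 = (R_1/R_2)²(T_1/T_2)⁴ = (3.00)² × (0.867)⁴ = 5.085.
F_1/F_2 = (L_1/L_2)/(d_1/d_2)² = 5.085 / (50.0)² = 0.002034.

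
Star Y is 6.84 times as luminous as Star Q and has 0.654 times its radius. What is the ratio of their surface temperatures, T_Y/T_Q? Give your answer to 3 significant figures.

2.00

L ∝ R²T⁴ gives T ∝ (L/R²)^(1/4), so
T_Y/T_Q = (6.84 / 0.654²)^(1/4) = (15.99)^(1/4) = 2.000.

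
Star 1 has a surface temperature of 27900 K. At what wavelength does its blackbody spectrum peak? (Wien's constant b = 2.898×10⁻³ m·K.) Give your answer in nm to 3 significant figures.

104 nm

λ_max = b/T = 2.898×10⁻³ / 27900 = 1.04×10^-7 m = 103.9 nm.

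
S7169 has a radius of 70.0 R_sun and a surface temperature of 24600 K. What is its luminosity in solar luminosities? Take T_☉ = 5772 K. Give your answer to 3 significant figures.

1.62×10^6 solar luminosities

L/L_☉ = (R/R_☉)² (T/T_☉)⁴ = (70.0)² × (24600/5772)⁴
       = 4900 × (4.262)⁴ = 4900 × 329.9 = 1.617×10^6.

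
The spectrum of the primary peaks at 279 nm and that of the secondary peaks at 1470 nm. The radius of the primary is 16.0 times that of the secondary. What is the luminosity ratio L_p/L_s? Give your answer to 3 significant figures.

Wien's law gives T ∝ 1/λ_max, so T_p/T_s = λ_s/λ_p = 1470/279 = 5.269.
Then L ∝ R²T⁴ gives L_p/L_s = (16.0)² × (5.269)⁴ = 256.0 × 770.6 = 1.973×10^5.

1.97×10^5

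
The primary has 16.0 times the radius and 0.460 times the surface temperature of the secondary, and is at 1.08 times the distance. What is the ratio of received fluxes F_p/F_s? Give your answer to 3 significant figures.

9.83

L_p/L_s = (R_p/R_s)²(T_p/T_s)⁴ = (16.0)² × (0.460)⁴ = 11.46.
F_p/F_s = (L_p/L_s)/(d_p/d_s)² = 11.46 / (1.08)² = 9.827.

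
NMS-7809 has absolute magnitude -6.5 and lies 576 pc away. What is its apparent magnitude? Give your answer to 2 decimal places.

2.30

m = M + 5 log₁₀(d/10 pc) = -6.5 + 5 log₁₀(576/10)
  = -6.5 + 5 × 1.760 = -6.5 + 8.80 = 2.30.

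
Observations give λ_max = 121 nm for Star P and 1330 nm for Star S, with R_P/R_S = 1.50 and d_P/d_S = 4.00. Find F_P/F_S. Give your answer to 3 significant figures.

Wien's law: T_P/T_S = λ_S/λ_P = 1330/121 = 10.99.
L_P/L_S = (R_P/R_S)²(T_P/T_S)⁴ = (1.50)²(10.99)⁴ = 3.284×10^4.
F_P/F_S = (L_P/L_S)/(d_P/d_S)² = 3.284×10^4/(4.00)² = 2053.

2.05×10^3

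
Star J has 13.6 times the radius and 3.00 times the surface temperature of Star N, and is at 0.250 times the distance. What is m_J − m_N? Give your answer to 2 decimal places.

L_J/L_N = (13.6)²(3.00)⁴ = 1.498×10^4.
F_J/F_N = (L_J/L_N)/(d_J/d_N)² = 1.498×10^4/0.06250 = 2.397×10^5.
m_J − m_N = −2.5 log₁₀(2.397×10^5) = -13.45.

-13.45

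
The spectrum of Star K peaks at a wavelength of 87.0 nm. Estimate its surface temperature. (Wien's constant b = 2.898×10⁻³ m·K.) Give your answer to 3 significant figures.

T = b/λ_max = 2.898×10⁻³ / (87.0×10⁻⁹) = 3.331×10^4 K.

3.33×10^4 K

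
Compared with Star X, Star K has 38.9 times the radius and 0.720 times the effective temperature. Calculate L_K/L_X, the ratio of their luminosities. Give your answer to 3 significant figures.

From the Stefan–Boltzmann law, L ∝ R²T⁴, so
L_K/L_X = (R_K/R_X)² (T_K/T_X)⁴ = (38.9)² × (0.720)⁴ = 1513 × 0.2687 = 406.7.

407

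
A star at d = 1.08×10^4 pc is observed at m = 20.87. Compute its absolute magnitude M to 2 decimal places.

M = m − 5 log₁₀(d/10 pc) = 20.87 − 5 log₁₀(1.08×10^4/10)
  = 20.87 − 5 × 3.033 = 20.87 − 15.17 = 5.70.

5.70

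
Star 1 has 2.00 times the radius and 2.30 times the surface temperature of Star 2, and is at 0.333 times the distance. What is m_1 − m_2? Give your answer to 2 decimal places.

-7.51

L_1/L_2 = (2.00)²(2.30)⁴ = 111.9.
F_1/F_2 = (L_1/L_2)/(d_1/d_2)² = 111.9/0.1109 = 1009.
m_1 − m_2 = −2.5 log₁₀(1009) = -7.51.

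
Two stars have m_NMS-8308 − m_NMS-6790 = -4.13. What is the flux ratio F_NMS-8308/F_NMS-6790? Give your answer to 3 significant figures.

F_NMS-8308/F_NMS-6790 = 10^(−(m_NMS-8308 − m_NMS-6790)/2.5) = 10^(4.13/2.5) = 10^1.652 = 44.87.

44.9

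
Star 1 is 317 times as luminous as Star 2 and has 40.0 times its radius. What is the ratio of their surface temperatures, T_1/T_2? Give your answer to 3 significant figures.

0.667

L ∝ R²T⁴ gives T ∝ (L/R²)^(1/4), so
T_1/T_2 = (317 / 40.0²)^(1/4) = (0.1981)^(1/4) = 0.6672.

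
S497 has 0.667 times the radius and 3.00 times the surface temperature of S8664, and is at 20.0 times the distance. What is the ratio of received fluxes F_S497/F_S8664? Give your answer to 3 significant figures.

L_S497/L_S8664 = (R_S497/R_S8664)²(T_S497/T_S8664)⁴ = (0.667)² × (3.00)⁴ = 36.04.
F_S497/F_S8664 = (L_S497/L_S8664)/(d_S497/d_S8664)² = 36.04 / (20.0)² = 0.09009.

0.0901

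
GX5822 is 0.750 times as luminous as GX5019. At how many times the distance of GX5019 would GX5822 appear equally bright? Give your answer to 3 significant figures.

0.866

Equal flux requires L_GX5822/d_GX5822² = L_GX5019/d_GX5019², so d_GX5822/d_GX5019 = √(L_GX5822/L_GX5019)
= √(0.750) = 0.8660.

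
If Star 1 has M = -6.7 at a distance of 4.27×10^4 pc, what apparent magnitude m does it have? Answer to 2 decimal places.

11.45

m = M + 5 log₁₀(d/10 pc) = -6.7 + 5 log₁₀(4.27×10^4/10)
  = -6.7 + 5 × 3.630 = -6.7 + 18.15 = 11.45.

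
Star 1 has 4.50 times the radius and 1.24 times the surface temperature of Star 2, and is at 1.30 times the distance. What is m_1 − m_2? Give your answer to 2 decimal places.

L_1/L_2 = (4.50)²(1.24)⁴ = 47.88.
F_1/F_2 = (L_1/L_2)/(d_1/d_2)² = 47.88/1.690 = 28.33.
m_1 − m_2 = −2.5 log₁₀(28.33) = -3.63.

-3.63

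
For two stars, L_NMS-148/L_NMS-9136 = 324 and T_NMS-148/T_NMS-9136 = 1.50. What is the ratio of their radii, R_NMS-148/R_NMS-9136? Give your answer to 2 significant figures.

8.0

L ∝ R²T⁴ gives R ∝ √L / T², so
R_NMS-148/R_NMS-9136 = √(324) / (1.50)² = 18.00 / 2.250 = 8.000.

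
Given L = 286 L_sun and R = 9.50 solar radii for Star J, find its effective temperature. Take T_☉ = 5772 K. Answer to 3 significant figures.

7.70×10^3 K

T/T_☉ = (L/L_☉)^(1/4) / (R/R_☉)^(1/2)
T = 5772 × (286)^(1/4) / √(9.50) = 5772 × 4.112 / 3.082 = 7701 K.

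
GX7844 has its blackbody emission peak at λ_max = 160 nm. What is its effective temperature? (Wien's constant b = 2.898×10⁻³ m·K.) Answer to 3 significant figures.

1.81×10^4 K

T = b/λ_max = 2.898×10⁻³ / (160×10⁻⁹) = 1.811×10^4 K.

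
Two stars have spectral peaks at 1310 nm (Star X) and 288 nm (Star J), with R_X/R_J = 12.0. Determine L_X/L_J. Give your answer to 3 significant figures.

0.336

Wien's law gives T ∝ 1/λ_max, so T_X/T_J = λ_J/λ_X = 288/1310 = 0.2198.
Then L ∝ R²T⁴ gives L_X/L_J = (12.0)² × (0.2198)⁴ = 144.0 × 0.002336 = 0.3364.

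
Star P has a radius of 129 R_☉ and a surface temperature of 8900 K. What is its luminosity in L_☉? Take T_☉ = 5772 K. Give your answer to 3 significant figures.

L/L_☉ = (R/R_☉)² (T/T_☉)⁴ = (129)² × (8900/5772)⁴
       = 1.664×10^4 × (1.542)⁴ = 1.664×10^4 × 5.653 = 9.407×10^4.

9.41×10^4 L_☉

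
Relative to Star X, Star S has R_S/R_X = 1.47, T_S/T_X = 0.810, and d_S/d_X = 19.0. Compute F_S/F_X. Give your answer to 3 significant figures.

L_S/L_X = (R_S/R_X)²(T_S/T_X)⁴ = (1.47)² × (0.810)⁴ = 0.9302.
F_S/F_X = (L_S/L_X)/(d_S/d_X)² = 0.9302 / (19.0)² = 0.002577.

0.00258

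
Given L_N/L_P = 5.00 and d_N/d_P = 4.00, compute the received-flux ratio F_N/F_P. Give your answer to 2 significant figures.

0.31

F = L/(4πd²), so F_N/F_P = (L_N/L_P) / (d_N/d_P)²
= 5.00 / (4.00)² = 5.00 / 16.00 = 0.3125.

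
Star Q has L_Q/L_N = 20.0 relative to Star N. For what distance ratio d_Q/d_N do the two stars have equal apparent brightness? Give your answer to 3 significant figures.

4.47

Equal flux requires L_Q/d_Q² = L_N/d_N², so d_Q/d_N = √(L_Q/L_N)
= √(20.0) = 4.472.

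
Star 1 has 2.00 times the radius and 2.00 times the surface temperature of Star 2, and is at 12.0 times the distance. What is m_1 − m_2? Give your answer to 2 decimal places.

L_1/L_2 = (2.00)²(2.00)⁴ = 64.00.
F_1/F_2 = (L_1/L_2)/(d_1/d_2)² = 64.00/144.0 = 0.4444.
m_1 − m_2 = −2.5 log₁₀(0.4444) = 0.88.

0.88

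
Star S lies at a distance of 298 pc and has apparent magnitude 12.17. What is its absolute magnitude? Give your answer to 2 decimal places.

4.80

M = m − 5 log₁₀(d/10 pc) = 12.17 − 5 log₁₀(298/10)
  = 12.17 − 5 × 1.474 = 12.17 − 7.37 = 4.80.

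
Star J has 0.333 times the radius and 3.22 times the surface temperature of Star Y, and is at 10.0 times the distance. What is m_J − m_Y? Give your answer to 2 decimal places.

L_J/L_Y = (0.333)²(3.22)⁴ = 11.92.
F_J/F_Y = (L_J/L_Y)/(d_J/d_Y)² = 11.92/100.0 = 0.1192.
m_J − m_Y = −2.5 log₁₀(0.1192) = 2.31.

2.31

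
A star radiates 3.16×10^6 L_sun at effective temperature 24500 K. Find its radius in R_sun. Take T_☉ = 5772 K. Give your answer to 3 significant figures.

98.7 R_sun

R/R_☉ = √(L/L_☉) / (T/T_☉)² = √(3.16×10^6) / (4.245)²
       = 1778 / 18.02 = 98.67.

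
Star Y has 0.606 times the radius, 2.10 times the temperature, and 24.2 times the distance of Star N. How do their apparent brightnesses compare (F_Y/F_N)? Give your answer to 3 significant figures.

L_Y/L_N = (R_Y/R_N)²(T_Y/T_N)⁴ = (0.606)² × (2.10)⁴ = 7.142.
F_Y/F_N = (L_Y/L_N)/(d_Y/d_N)² = 7.142 / (24.2)² = 0.01220.

0.0122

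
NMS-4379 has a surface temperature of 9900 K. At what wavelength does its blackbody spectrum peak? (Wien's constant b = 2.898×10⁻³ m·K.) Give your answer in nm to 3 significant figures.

λ_max = b/T = 2.898×10⁻³ / 9900 = 2.93×10^-7 m = 292.7 nm.

293 nm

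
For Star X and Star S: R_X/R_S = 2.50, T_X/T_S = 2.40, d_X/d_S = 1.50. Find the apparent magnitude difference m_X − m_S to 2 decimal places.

L_X/L_S = (2.50)²(2.40)⁴ = 207.4.
F_X/F_S = (L_X/L_S)/(d_X/d_S)² = 207.4/2.250 = 92.16.
m_X − m_S = −2.5 log₁₀(92.16) = -4.91.

-4.91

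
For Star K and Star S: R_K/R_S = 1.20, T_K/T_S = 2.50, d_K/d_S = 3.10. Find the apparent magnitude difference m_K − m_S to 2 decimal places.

-1.92

L_K/L_S = (1.20)²(2.50)⁴ = 56.25.
F_K/F_S = (L_K/L_S)/(d_K/d_S)² = 56.25/9.610 = 5.853.
m_K − m_S = −2.5 log₁₀(5.853) = -1.92.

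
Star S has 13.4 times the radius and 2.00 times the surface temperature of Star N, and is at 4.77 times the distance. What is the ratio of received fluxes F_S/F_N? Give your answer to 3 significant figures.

L_S/L_N = (R_S/R_N)²(T_S/T_N)⁴ = (13.4)² × (2.00)⁴ = 2873.
F_S/F_N = (L_S/L_N)/(d_S/d_N)² = 2873 / (4.77)² = 126.3.

126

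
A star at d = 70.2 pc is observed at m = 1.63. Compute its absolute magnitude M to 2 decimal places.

-2.60

M = m − 5 log₁₀(d/10 pc) = 1.63 − 5 log₁₀(70.2/10)
  = 1.63 − 5 × 0.846 = 1.63 − 4.23 = -2.60.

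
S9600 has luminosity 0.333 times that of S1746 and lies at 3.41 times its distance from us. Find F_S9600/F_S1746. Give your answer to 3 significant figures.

0.0286

F = L/(4πd²), so F_S9600/F_S1746 = (L_S9600/L_S1746) / (d_S9600/d_S1746)²
= 0.333 / (3.41)² = 0.333 / 11.63 = 0.02864.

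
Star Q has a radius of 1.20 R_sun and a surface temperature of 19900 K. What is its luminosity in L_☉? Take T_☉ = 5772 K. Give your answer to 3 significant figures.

203 L_☉

L/L_☉ = (R/R_☉)² (T/T_☉)⁴ = (1.20)² × (19900/5772)⁴
       = 1.440 × (3.448)⁴ = 1.440 × 141.3 = 203.5.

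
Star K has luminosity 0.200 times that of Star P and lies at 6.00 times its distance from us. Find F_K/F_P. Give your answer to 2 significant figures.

0.0056

F = L/(4πd²), so F_K/F_P = (L_K/L_P) / (d_K/d_P)²
= 0.200 / (6.00)² = 0.200 / 36.00 = 0.005556.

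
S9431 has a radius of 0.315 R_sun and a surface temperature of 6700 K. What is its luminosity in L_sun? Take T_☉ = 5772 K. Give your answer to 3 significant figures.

L/L_☉ = (R/R_☉)² (T/T_☉)⁴ = (0.315)² × (6700/5772)⁴
       = 0.09923 × (1.161)⁴ = 0.09923 × 1.815 = 0.1801.

0.180 L_sun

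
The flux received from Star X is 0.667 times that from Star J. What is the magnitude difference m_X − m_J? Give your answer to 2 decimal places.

m_X − m_J = −2.5 log₁₀(F_X/F_J) = −2.5 log₁₀(0.667) = −2.5 × (-0.176) = 0.440.

0.44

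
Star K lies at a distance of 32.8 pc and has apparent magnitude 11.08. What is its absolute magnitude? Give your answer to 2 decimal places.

8.50

M = m − 5 log₁₀(d/10 pc) = 11.08 − 5 log₁₀(32.8/10)
  = 11.08 − 5 × 0.516 = 11.08 − 2.58 = 8.50.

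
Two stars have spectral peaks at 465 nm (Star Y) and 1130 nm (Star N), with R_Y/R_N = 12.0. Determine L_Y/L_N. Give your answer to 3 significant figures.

5.02×10^3

Wien's law gives T ∝ 1/λ_max, so T_Y/T_N = λ_N/λ_Y = 1130/465 = 2.430.
Then L ∝ R²T⁴ gives L_Y/L_N = (12.0)² × (2.430)⁴ = 144.0 × 34.87 = 5022.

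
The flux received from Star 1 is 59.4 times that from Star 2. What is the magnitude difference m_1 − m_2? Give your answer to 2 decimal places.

-4.43

m_1 − m_2 = −2.5 log₁₀(F_1/F_2) = −2.5 log₁₀(59.4) = −2.5 × (1.774) = -4.434.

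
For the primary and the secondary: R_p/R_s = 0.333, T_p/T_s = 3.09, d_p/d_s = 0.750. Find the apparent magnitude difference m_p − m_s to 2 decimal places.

L_p/L_s = (0.333)²(3.09)⁴ = 10.11.
F_p/F_s = (L_p/L_s)/(d_p/d_s)² = 10.11/0.5625 = 17.97.
m_p − m_s = −2.5 log₁₀(17.97) = -3.14.

-3.14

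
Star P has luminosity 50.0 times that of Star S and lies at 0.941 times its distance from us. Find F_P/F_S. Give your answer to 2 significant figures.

56

F = L/(4πd²), so F_P/F_S = (L_P/L_S) / (d_P/d_S)²
= 50.0 / (0.941)² = 50.0 / 0.8855 = 56.47.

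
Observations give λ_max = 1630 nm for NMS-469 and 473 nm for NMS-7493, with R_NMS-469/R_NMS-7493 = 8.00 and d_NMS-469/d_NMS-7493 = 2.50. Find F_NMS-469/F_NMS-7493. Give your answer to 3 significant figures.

0.0726

Wien's law: T_NMS-469/T_NMS-7493 = λ_NMS-7493/λ_NMS-469 = 473/1630 = 0.2902.
L_NMS-469/L_NMS-7493 = (R_NMS-469/R_NMS-7493)²(T_NMS-469/T_NMS-7493)⁴ = (8.00)²(0.2902)⁴ = 0.4538.
F_NMS-469/F_NMS-7493 = (L_NMS-469/L_NMS-7493)/(d_NMS-469/d_NMS-7493)² = 0.4538/(2.50)² = 0.07261.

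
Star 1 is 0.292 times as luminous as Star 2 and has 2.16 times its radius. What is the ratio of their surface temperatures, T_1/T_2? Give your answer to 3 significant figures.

L ∝ R²T⁴ gives T ∝ (L/R²)^(1/4), so
T_1/T_2 = (0.292 / 2.16²)^(1/4) = (0.06259)^(1/4) = 0.5002.

0.500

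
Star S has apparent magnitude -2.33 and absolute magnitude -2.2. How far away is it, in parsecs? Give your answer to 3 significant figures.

m − M = 5 log₁₀(d/10 pc)
-2.33 − (-2.2) = -0.13 = 5 log₁₀(d/10)
d = 10 × 10^(-0.13/5) = 10 × 10^-0.026 = 9.419 pc.

9.42 pc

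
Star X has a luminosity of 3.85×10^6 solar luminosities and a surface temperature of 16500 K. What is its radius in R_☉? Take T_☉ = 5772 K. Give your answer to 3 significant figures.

R/R_☉ = √(L/L_☉) / (T/T_☉)² = √(3.85×10^6) / (2.859)²
       = 1962 / 8.172 = 240.1.

240 R_☉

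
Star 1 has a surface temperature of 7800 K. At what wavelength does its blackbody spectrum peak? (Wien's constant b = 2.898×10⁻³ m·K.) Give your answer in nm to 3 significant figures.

λ_max = b/T = 2.898×10⁻³ / 7800 = 3.72×10^-7 m = 371.5 nm.

372 nm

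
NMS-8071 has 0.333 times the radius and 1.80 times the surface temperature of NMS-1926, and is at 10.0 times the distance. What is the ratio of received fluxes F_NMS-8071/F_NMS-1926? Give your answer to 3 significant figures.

L_NMS-8071/L_NMS-1926 = (R_NMS-8071/R_NMS-1926)²(T_NMS-8071/T_NMS-1926)⁴ = (0.333)² × (1.80)⁴ = 1.164.
F_NMS-8071/F_NMS-1926 = (L_NMS-8071/L_NMS-1926)/(d_NMS-8071/d_NMS-1926)² = 1.164 / (10.0)² = 0.01164.

0.0116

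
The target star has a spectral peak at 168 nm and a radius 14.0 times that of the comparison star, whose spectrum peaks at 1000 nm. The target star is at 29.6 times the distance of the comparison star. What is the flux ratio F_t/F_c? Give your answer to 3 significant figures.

Wien's law: T_t/T_c = λ_c/λ_t = 1000/168 = 5.952.
L_t/L_c = (R_t/R_c)²(T_t/T_c)⁴ = (14.0)²(5.952)⁴ = 2.460×10^5.
F_t/F_c = (L_t/L_c)/(d_t/d_c)² = 2.460×10^5/(29.6)² = 280.8.

281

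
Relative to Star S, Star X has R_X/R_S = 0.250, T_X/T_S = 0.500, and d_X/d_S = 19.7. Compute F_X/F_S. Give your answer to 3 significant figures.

1.01×10^-5

L_X/L_S = (R_X/R_S)²(T_X/T_S)⁴ = (0.250)² × (0.500)⁴ = 0.003906.
F_X/F_S = (L_X/L_S)/(d_X/d_S)² = 0.003906 / (19.7)² = 1.007×10^-5.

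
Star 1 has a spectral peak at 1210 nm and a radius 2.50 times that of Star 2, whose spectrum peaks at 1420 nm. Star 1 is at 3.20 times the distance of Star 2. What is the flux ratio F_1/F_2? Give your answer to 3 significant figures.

Wien's law: T_1/T_2 = λ_2/λ_1 = 1420/1210 = 1.174.
L_1/L_2 = (R_1/R_2)²(T_1/T_2)⁴ = (2.50)²(1.174)⁴ = 11.85.
F_1/F_2 = (L_1/L_2)/(d_1/d_2)² = 11.85/(3.20)² = 1.158.

1.16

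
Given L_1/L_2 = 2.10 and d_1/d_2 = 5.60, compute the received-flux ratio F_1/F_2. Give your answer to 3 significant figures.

F = L/(4πd²), so F_1/F_2 = (L_1/L_2) / (d_1/d_2)²
= 2.10 / (5.60)² = 2.10 / 31.36 = 0.06696.

0.0670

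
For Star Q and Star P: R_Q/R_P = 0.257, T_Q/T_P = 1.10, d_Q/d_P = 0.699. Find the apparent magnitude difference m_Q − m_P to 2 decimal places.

L_Q/L_P = (0.257)²(1.10)⁴ = 0.09670.
F_Q/F_P = (L_Q/L_P)/(d_Q/d_P)² = 0.09670/0.4886 = 0.1979.
m_Q − m_P = −2.5 log₁₀(0.1979) = 1.76.

1.76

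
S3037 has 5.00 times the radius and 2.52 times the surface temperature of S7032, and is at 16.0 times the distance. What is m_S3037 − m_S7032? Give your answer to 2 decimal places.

L_S3037/L_S7032 = (5.00)²(2.52)⁴ = 1008.
F_S3037/F_S7032 = (L_S3037/L_S7032)/(d_S3037/d_S7032)² = 1008/256.0 = 3.938.
m_S3037 − m_S7032 = −2.5 log₁₀(3.938) = -1.49.

-1.49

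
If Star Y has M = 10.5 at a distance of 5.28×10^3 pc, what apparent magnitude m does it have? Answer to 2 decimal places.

24.11

m = M + 5 log₁₀(d/10 pc) = 10.5 + 5 log₁₀(5.28×10^3/10)
  = 10.5 + 5 × 2.723 = 10.5 + 13.61 = 24.11.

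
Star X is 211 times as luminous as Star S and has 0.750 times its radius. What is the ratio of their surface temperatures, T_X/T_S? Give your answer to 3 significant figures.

L ∝ R²T⁴ gives T ∝ (L/R²)^(1/4), so
T_X/T_S = (211 / 0.750²)^(1/4) = (375.1)^(1/4) = 4.401.

4.40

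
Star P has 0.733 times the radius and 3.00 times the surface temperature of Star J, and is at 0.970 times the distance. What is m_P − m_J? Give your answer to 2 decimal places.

-4.16

L_P/L_J = (0.733)²(3.00)⁴ = 43.52.
F_P/F_J = (L_P/L_J)/(d_P/d_J)² = 43.52/0.9409 = 46.25.
m_P − m_J = −2.5 log₁₀(46.25) = -4.16.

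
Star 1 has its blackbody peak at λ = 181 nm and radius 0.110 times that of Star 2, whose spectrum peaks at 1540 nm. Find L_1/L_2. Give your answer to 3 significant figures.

63.4

Wien's law gives T ∝ 1/λ_max, so T_1/T_2 = λ_2/λ_1 = 1540/181 = 8.508.
Then L ∝ R²T⁴ gives L_1/L_2 = (0.110)² × (8.508)⁴ = 0.01210 × 5240 = 63.41.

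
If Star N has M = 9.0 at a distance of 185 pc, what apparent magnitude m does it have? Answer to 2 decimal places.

15.34

m = M + 5 log₁₀(d/10 pc) = 9.0 + 5 log₁₀(185/10)
  = 9.0 + 5 × 1.267 = 9.0 + 6.34 = 15.34.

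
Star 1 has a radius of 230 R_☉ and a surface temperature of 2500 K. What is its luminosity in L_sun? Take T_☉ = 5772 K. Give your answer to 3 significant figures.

L/L_☉ = (R/R_☉)² (T/T_☉)⁴ = (230)² × (2500/5772)⁴
       = 5.290×10^4 × (0.4331)⁴ = 5.290×10^4 × 0.03519 = 1862.

1.86×10^3 L_sun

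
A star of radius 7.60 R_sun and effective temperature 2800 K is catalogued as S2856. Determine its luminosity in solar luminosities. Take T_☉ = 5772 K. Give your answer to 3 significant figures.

L/L_☉ = (R/R_☉)² (T/T_☉)⁴ = (7.60)² × (2800/5772)⁴
       = 57.76 × (0.4851)⁴ = 57.76 × 0.05538 = 3.199.

3.20 solar luminosities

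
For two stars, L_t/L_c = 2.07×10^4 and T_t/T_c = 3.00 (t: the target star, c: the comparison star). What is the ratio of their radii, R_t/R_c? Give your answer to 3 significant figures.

16.0

L ∝ R²T⁴ gives R ∝ √L / T², so
R_t/R_c = √(2.07×10^4) / (3.00)² = 143.9 / 9.000 = 15.99.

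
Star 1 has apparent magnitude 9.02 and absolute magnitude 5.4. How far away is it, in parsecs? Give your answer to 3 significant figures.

53.0 pc

m − M = 5 log₁₀(d/10 pc)
9.02 − (5.4) = 3.62 = 5 log₁₀(d/10)
d = 10 × 10^(3.62/5) = 10 × 10^0.724 = 52.97 pc.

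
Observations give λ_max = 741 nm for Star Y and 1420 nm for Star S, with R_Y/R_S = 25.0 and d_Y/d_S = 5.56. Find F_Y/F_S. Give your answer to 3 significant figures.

Wien's law: T_Y/T_S = λ_S/λ_Y = 1420/741 = 1.916.
L_Y/L_S = (R_Y/R_S)²(T_Y/T_S)⁴ = (25.0)²(1.916)⁴ = 8429.
F_Y/F_S = (L_Y/L_S)/(d_Y/d_S)² = 8429/(5.56)² = 272.7.

273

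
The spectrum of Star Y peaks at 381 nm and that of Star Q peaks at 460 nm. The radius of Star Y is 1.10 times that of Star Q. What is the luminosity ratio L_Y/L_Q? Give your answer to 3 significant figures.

Wien's law gives T ∝ 1/λ_max, so T_Y/T_Q = λ_Q/λ_Y = 460/381 = 1.207.
Then L ∝ R²T⁴ gives L_Y/L_Q = (1.10)² × (1.207)⁴ = 1.210 × 2.125 = 2.571.

2.57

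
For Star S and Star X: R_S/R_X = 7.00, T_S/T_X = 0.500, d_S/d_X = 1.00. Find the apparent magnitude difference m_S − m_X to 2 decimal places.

L_S/L_X = (7.00)²(0.500)⁴ = 3.062.
F_S/F_X = (L_S/L_X)/(d_S/d_X)² = 3.062/1.000 = 3.062.
m_S − m_X = −2.5 log₁₀(3.062) = -1.22.

-1.22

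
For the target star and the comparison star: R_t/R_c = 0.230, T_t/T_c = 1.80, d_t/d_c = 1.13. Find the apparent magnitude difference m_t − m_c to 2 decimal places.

0.90

L_t/L_c = (0.230)²(1.80)⁴ = 0.5553.
F_t/F_c = (L_t/L_c)/(d_t/d_c)² = 0.5553/1.277 = 0.4349.
m_t − m_c = −2.5 log₁₀(0.4349) = 0.90.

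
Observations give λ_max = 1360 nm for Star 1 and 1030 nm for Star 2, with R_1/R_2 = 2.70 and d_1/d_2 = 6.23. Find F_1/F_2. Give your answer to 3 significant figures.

0.0618

Wien's law: T_1/T_2 = λ_2/λ_1 = 1030/1360 = 0.7574.
L_1/L_2 = (R_1/R_2)²(T_1/T_2)⁴ = (2.70)²(0.7574)⁴ = 2.398.
F_1/F_2 = (L_1/L_2)/(d_1/d_2)² = 2.398/(6.23)² = 0.06179.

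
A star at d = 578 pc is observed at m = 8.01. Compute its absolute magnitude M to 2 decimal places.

M = m − 5 log₁₀(d/10 pc) = 8.01 − 5 log₁₀(578/10)
  = 8.01 − 5 × 1.762 = 8.01 − 8.81 = -0.80.

-0.80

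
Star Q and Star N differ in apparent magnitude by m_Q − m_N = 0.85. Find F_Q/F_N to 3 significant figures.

0.457

F_Q/F_N = 10^(−(m_Q − m_N)/2.5) = 10^(-0.85/2.5) = 10^-0.340 = 0.4571.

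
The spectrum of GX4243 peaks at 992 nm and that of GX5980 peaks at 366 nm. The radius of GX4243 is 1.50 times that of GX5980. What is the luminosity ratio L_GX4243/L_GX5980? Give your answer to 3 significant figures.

Wien's law gives T ∝ 1/λ_max, so T_GX4243/T_GX5980 = λ_GX5980/λ_GX4243 = 366/992 = 0.3690.
Then L ∝ R²T⁴ gives L_GX4243/L_GX5980 = (1.50)² × (0.3690)⁴ = 2.250 × 0.01853 = 0.04169.

0.0417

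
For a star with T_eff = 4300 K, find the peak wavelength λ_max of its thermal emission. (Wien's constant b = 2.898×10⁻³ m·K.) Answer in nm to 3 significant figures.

λ_max = b/T = 2.898×10⁻³ / 4300 = 6.74×10^-7 m = 674.0 nm.

674 nm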